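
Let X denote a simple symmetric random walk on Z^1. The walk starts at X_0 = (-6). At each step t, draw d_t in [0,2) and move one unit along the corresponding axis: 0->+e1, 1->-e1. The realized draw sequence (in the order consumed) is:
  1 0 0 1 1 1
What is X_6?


t=0: X=(-6), d=1 → -e1, X_1=(-7)
t=1: X=(-7), d=0 → +e1, X_2=(-6)
t=2: X=(-6), d=0 → +e1, X_3=(-5)
t=3: X=(-5), d=1 → -e1, X_4=(-6)
t=4: X=(-6), d=1 → -e1, X_5=(-7)
t=5: X=(-7), d=1 → -e1, X_6=(-8)

(-8)


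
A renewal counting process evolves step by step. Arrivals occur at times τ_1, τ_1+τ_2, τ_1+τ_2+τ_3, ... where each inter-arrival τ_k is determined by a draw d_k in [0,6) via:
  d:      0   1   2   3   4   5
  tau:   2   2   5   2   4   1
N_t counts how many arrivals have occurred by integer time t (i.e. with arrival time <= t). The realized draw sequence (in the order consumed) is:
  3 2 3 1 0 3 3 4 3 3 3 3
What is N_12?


4

draw d_1=3: τ_1=2, arrival time A_1=2
draw d_2=2: τ_2=5, arrival time A_2=7
draw d_3=3: τ_3=2, arrival time A_3=9
draw d_4=1: τ_4=2, arrival time A_4=11
draw d_5=0: τ_5=2, arrival time A_5=13
draw d_6=3: τ_6=2, arrival time A_6=15
draw d_7=3: τ_7=2, arrival time A_7=17
draw d_8=4: τ_8=4, arrival time A_8=21
draw d_9=3: τ_9=2, arrival time A_9=23
draw d_10=3: τ_10=2, arrival time A_10=25
draw d_11=3: τ_11=2, arrival time A_11=27
draw d_12=3: τ_12=2, arrival time A_12=29
N_t over t=0..12: 0:0 1:0 2:1 3:1 4:1 5:1 6:1 7:2 8:2 9:3 10:3 11:4 12:4


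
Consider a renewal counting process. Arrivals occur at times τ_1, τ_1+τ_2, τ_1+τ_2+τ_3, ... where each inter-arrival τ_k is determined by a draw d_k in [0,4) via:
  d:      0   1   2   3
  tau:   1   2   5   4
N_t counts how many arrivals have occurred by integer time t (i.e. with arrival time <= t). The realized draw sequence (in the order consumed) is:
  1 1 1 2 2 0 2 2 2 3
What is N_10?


draw d_1=1: τ_1=2, arrival time A_1=2
draw d_2=1: τ_2=2, arrival time A_2=4
draw d_3=1: τ_3=2, arrival time A_3=6
draw d_4=2: τ_4=5, arrival time A_4=11
draw d_5=2: τ_5=5, arrival time A_5=16
draw d_6=0: τ_6=1, arrival time A_6=17
draw d_7=2: τ_7=5, arrival time A_7=22
draw d_8=2: τ_8=5, arrival time A_8=27
draw d_9=2: τ_9=5, arrival time A_9=32
draw d_10=3: τ_10=4, arrival time A_10=36
N_t over t=0..10: 0:0 1:0 2:1 3:1 4:2 5:2 6:3 7:3 8:3 9:3 10:3

3


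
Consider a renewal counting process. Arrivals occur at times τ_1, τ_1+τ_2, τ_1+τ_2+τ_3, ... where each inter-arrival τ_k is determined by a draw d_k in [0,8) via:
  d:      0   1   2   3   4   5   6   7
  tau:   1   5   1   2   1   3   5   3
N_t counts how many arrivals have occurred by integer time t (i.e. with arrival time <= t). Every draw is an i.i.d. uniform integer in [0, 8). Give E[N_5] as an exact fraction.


58395/32768

Inter-arrival values over d=0..7: [1, 5, 1, 2, 1, 3, 5, 3]
Each d has probability 1/8, so the pmf of τ is: f(1) = 3/8, f(2) = 1/8, f(3) = 1/4, f(5) = 1/4
Renewal equation for m(n) = E[N_n]: condition on τ_1 = k (if k <= n, one arrival plus a fresh copy on the remaining n−k steps): m(n) = F(n) + Σ_{k<=n} f(k)·m(n−k), where F(n) = P(τ <= n) and m(0) = 0
m(1) = F(1) = 3/8
m(2) = F(2) + f(1)·m(1) = 1/2 + 3/8·3/8 = 41/64
m(3) = F(3) + f(1)·m(2) + f(2)·m(1) = 3/4 + 3/8·41/64 + 1/8·3/8 = 531/512
m(4) = F(4) + f(1)·m(3) + f(2)·m(2) + f(3)·m(1) = 3/4 + 3/8·531/512 + 1/8·41/64 + 1/4·3/8 = 5377/4096
m(5) = F(5) + f(1)·m(4) + f(2)·m(3) + f(3)·m(2) = 1 + 3/8·5377/4096 + 1/8·531/512 + 1/4·41/64 = 58395/32768
E[N_5] = m(5) = 58395/32768


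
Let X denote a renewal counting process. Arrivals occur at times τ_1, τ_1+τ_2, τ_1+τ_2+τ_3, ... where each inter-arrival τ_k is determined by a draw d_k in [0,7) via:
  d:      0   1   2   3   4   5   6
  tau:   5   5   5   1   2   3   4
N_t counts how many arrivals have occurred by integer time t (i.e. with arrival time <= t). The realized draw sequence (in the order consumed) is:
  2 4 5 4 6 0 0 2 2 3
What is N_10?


draw d_1=2: τ_1=5, arrival time A_1=5
draw d_2=4: τ_2=2, arrival time A_2=7
draw d_3=5: τ_3=3, arrival time A_3=10
draw d_4=4: τ_4=2, arrival time A_4=12
draw d_5=6: τ_5=4, arrival time A_5=16
draw d_6=0: τ_6=5, arrival time A_6=21
draw d_7=0: τ_7=5, arrival time A_7=26
draw d_8=2: τ_8=5, arrival time A_8=31
draw d_9=2: τ_9=5, arrival time A_9=36
draw d_10=3: τ_10=1, arrival time A_10=37
N_t over t=0..10: 0:0 1:0 2:0 3:0 4:0 5:1 6:1 7:2 8:2 9:2 10:3

3


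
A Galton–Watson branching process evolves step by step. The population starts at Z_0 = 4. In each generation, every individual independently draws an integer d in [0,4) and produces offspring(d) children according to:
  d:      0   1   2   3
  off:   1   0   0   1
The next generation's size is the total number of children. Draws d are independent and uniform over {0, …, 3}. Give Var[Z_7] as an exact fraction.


Outcome values over d=0..3: [1, 0, 0, 1]
Σy = 2, Σy² = 2, M = 4
μ = 2/4 = 1/2,  σ² = 2/4 − (1/2)² = 1/4
V_0 = 0, E_0 = 4
V_1 = 1/4·E_0 + (1/2)²·V_0 = 1;  E_1 = 2
V_2 = 1/4·E_1 + (1/2)²·V_1 = 3/4;  E_2 = 1
V_3 = 1/4·E_2 + (1/2)²·V_2 = 7/16;  E_3 = 1/2
V_4 = 1/4·E_3 + (1/2)²·V_3 = 15/64;  E_4 = 1/4
V_5 = 1/4·E_4 + (1/2)²·V_4 = 31/256;  E_5 = 1/8
V_6 = 1/4·E_5 + (1/2)²·V_5 = 63/1024;  E_6 = 1/16
V_7 = 1/4·E_6 + (1/2)²·V_6 = 127/4096;  E_7 = 1/32

127/4096


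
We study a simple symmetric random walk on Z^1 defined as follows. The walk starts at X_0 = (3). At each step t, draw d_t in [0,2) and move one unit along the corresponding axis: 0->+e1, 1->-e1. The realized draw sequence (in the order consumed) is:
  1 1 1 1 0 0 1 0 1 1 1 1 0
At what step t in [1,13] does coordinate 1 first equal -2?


11

t=0: X=(3), d=1 → -e1, X_1=(2)
t=1: X=(2), d=1 → -e1, X_2=(1)
t=2: X=(1), d=1 → -e1, X_3=(0)
t=3: X=(0), d=1 → -e1, X_4=(-1)
t=4: X=(-1), d=0 → +e1, X_5=(0)
t=5: X=(0), d=0 → +e1, X_6=(1)
t=6: X=(1), d=1 → -e1, X_7=(0)
t=7: X=(0), d=0 → +e1, X_8=(1)
t=8: X=(1), d=1 → -e1, X_9=(0)
t=9: X=(0), d=1 → -e1, X_10=(-1)
t=10: X=(-1), d=1 → -e1, X_11=(-2)
t=11: X=(-2), d=1 → -e1, X_12=(-3)
t=12: X=(-3), d=0 → +e1, X_13=(-2)


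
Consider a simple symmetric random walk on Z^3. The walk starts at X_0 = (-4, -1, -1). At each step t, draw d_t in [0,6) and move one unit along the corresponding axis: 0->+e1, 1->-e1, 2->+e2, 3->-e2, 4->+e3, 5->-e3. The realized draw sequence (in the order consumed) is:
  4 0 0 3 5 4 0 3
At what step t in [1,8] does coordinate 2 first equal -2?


4

t=0: X=(-4, -1, -1), d=4 → +e3, X_1=(-4, -1, 0)
t=1: X=(-4, -1, 0), d=0 → +e1, X_2=(-3, -1, 0)
t=2: X=(-3, -1, 0), d=0 → +e1, X_3=(-2, -1, 0)
t=3: X=(-2, -1, 0), d=3 → -e2, X_4=(-2, -2, 0)
t=4: X=(-2, -2, 0), d=5 → -e3, X_5=(-2, -2, -1)
t=5: X=(-2, -2, -1), d=4 → +e3, X_6=(-2, -2, 0)
t=6: X=(-2, -2, 0), d=0 → +e1, X_7=(-1, -2, 0)
t=7: X=(-1, -2, 0), d=3 → -e2, X_8=(-1, -3, 0)


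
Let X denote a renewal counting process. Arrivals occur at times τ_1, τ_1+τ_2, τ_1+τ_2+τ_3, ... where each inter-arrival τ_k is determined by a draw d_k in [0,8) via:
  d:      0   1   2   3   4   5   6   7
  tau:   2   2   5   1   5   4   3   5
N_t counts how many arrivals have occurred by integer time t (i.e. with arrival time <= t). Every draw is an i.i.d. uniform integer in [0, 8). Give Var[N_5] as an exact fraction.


Inter-arrival values over d=0..7: [2, 2, 5, 1, 5, 4, 3, 5]
Each d has probability 1/8, so the pmf of τ is: f(1) = 1/8, f(2) = 1/4, f(3) = 1/8, f(4) = 1/8, f(5) = 3/8
Let p_n(j) = P(N_n = j), with p_0 = [1]. Condition on τ_1: p_n(0) = P(τ > n), and for j >= 1, p_n(j) = Σ_{k<=n} f(k)·p_{n−k}(j−1)
p_1 = [7/8, 1/8]  (j = 0..1)
p_2 = [5/8, 23/64, 1/64]  (j = 0..2)
p_3 = [1/2, 27/64, 39/512, 1/512]  (j = 0..3)
p_4 = [3/8, 29/64, 81/512, 55/4096, 1/4096]  (j = 0..4)
p_5 = [0, 47/64, 57/256, 167/4096, 71/32768, 1/32768]  (j = 0..5)
E[N_5] = Σ j·p_5(j) = 42953/32768;  E[N_5²] = Σ j²·p_5(j) = 66433/32768
Var[N_5] = 66433/32768 − (42953/32768)² = 331916335/1073741824

331916335/1073741824


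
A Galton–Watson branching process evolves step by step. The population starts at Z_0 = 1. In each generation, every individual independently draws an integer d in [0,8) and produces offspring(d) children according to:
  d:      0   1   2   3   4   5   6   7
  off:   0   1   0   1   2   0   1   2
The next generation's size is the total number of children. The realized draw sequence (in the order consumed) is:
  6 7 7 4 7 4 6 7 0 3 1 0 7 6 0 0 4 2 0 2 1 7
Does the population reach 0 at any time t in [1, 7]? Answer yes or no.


gen 0: Z_0=1, draws=[6], offspring=[1], Z_1=1
gen 1: Z_1=1, draws=[7], offspring=[2], Z_2=2
gen 2: Z_2=2, draws=[7, 4], offspring=[2, 2], Z_3=4
gen 3: Z_3=4, draws=[7, 4, 6, 7], offspring=[2, 2, 1, 2], Z_4=7
gen 4: Z_4=7, draws=[0, 3, 1, 0, 7, 6, 0], offspring=[0, 1, 1, 0, 2, 1, 0], Z_5=5
gen 5: Z_5=5, draws=[0, 4, 2, 0, 2], offspring=[0, 2, 0, 0, 0], Z_6=2
gen 6: Z_6=2, draws=[1, 7], offspring=[1, 2], Z_7=3

no


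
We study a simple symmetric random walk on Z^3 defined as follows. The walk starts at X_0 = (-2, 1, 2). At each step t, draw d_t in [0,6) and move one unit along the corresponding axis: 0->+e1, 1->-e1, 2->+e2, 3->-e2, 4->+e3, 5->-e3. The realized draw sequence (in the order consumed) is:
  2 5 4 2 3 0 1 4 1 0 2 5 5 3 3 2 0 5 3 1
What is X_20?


(-2, 1, 0)

t=0: X=(-2, 1, 2), d=2 → +e2, X_1=(-2, 2, 2)
t=1: X=(-2, 2, 2), d=5 → -e3, X_2=(-2, 2, 1)
t=2: X=(-2, 2, 1), d=4 → +e3, X_3=(-2, 2, 2)
t=3: X=(-2, 2, 2), d=2 → +e2, X_4=(-2, 3, 2)
t=4: X=(-2, 3, 2), d=3 → -e2, X_5=(-2, 2, 2)
t=5: X=(-2, 2, 2), d=0 → +e1, X_6=(-1, 2, 2)
t=6: X=(-1, 2, 2), d=1 → -e1, X_7=(-2, 2, 2)
t=7: X=(-2, 2, 2), d=4 → +e3, X_8=(-2, 2, 3)
t=8: X=(-2, 2, 3), d=1 → -e1, X_9=(-3, 2, 3)
t=9: X=(-3, 2, 3), d=0 → +e1, X_10=(-2, 2, 3)
t=10: X=(-2, 2, 3), d=2 → +e2, X_11=(-2, 3, 3)
t=11: X=(-2, 3, 3), d=5 → -e3, X_12=(-2, 3, 2)
t=12: X=(-2, 3, 2), d=5 → -e3, X_13=(-2, 3, 1)
t=13: X=(-2, 3, 1), d=3 → -e2, X_14=(-2, 2, 1)
t=14: X=(-2, 2, 1), d=3 → -e2, X_15=(-2, 1, 1)
t=15: X=(-2, 1, 1), d=2 → +e2, X_16=(-2, 2, 1)
t=16: X=(-2, 2, 1), d=0 → +e1, X_17=(-1, 2, 1)
t=17: X=(-1, 2, 1), d=5 → -e3, X_18=(-1, 2, 0)
t=18: X=(-1, 2, 0), d=3 → -e2, X_19=(-1, 1, 0)
t=19: X=(-1, 1, 0), d=1 → -e1, X_20=(-2, 1, 0)


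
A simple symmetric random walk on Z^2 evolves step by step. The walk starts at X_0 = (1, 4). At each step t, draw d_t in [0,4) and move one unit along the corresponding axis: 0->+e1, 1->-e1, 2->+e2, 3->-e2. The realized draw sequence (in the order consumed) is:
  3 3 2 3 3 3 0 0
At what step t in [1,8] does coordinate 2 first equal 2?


2

t=0: X=(1, 4), d=3 → -e2, X_1=(1, 3)
t=1: X=(1, 3), d=3 → -e2, X_2=(1, 2)
t=2: X=(1, 2), d=2 → +e2, X_3=(1, 3)
t=3: X=(1, 3), d=3 → -e2, X_4=(1, 2)
t=4: X=(1, 2), d=3 → -e2, X_5=(1, 1)
t=5: X=(1, 1), d=3 → -e2, X_6=(1, 0)
t=6: X=(1, 0), d=0 → +e1, X_7=(2, 0)
t=7: X=(2, 0), d=0 → +e1, X_8=(3, 0)


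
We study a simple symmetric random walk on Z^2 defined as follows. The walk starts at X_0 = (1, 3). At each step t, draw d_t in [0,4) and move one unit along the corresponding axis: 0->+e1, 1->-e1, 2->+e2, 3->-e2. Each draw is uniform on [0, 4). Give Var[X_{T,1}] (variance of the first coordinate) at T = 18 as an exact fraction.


Outcome values over d=0..3: [1, -1, 0, 0]
Σy = 0, Σy² = 2, M = 4
μ = 0/4 = 0,  σ² = 2/4 − (0)² = 1/2
Independent increments: Var[X_18] = 18·σ² = 18·(1/2) = 9

9


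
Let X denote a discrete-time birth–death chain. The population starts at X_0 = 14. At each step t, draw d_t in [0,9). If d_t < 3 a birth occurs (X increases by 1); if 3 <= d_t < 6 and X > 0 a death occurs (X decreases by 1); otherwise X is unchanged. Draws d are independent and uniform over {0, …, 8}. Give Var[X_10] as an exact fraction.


20/3

X can drop by at most 1 per step and X_0 = 14 > T = 10, so X_t >= 14 − t >= 4 > 0 for every t <= 10: the floor at 0 (the 'and X > 0' condition) never binds. Hence X_10 = X_0 + Σ_{t<10} Y_t with i.i.d. increments Y_t = y(d_t) ∈ {+1, −1, 0}.
Outcome values over d=0..8: [1, 1, 1, -1, -1, -1, 0, 0, 0]
Σy = 0, Σy² = 6, M = 9
μ = 0/9 = 0,  σ² = 6/9 − (0)² = 2/3
Independent increments: Var[X_10] = 10·σ² = 10·(2/3) = 20/3


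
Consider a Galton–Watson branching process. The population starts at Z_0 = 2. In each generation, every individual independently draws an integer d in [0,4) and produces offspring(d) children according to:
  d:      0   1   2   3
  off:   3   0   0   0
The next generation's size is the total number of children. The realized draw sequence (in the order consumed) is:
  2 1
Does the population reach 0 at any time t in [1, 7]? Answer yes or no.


yes

gen 0: Z_0=2, draws=[2, 1], offspring=[0, 0], Z_1=0
gen 1: Z_1=0, draws=[], offspring=[], Z_2=0
gen 2: Z_2=0, draws=[], offspring=[], Z_3=0
gen 3: Z_3=0, draws=[], offspring=[], Z_4=0
gen 4: Z_4=0, draws=[], offspring=[], Z_5=0
gen 5: Z_5=0, draws=[], offspring=[], Z_6=0
gen 6: Z_6=0, draws=[], offspring=[], Z_7=0


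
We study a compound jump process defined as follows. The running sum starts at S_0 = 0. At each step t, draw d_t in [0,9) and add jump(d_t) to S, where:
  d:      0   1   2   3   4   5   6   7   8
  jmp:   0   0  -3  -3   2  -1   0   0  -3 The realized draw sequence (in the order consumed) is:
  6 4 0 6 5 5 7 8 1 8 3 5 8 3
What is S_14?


-16

t=0: S=0, d=6, jump=0, S_1=0
t=1: S=0, d=4, jump=2, S_2=2
t=2: S=2, d=0, jump=0, S_3=2
t=3: S=2, d=6, jump=0, S_4=2
t=4: S=2, d=5, jump=-1, S_5=1
t=5: S=1, d=5, jump=-1, S_6=0
t=6: S=0, d=7, jump=0, S_7=0
t=7: S=0, d=8, jump=-3, S_8=-3
t=8: S=-3, d=1, jump=0, S_9=-3
t=9: S=-3, d=8, jump=-3, S_10=-6
t=10: S=-6, d=3, jump=-3, S_11=-9
t=11: S=-9, d=5, jump=-1, S_12=-10
t=12: S=-10, d=8, jump=-3, S_13=-13
t=13: S=-13, d=3, jump=-3, S_14=-16


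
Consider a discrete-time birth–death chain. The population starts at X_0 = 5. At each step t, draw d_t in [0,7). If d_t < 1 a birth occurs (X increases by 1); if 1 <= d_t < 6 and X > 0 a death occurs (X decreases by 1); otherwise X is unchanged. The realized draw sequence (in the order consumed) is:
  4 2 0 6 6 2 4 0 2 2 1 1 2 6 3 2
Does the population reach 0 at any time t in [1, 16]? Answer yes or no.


yes

t=0: X=5, d=4 → death, X_1=4
t=1: X=4, d=2 → death, X_2=3
t=2: X=3, d=0 → birth, X_3=4
t=3: X=4, d=6 → hold, X_4=4
t=4: X=4, d=6 → hold, X_5=4
t=5: X=4, d=2 → death, X_6=3
t=6: X=3, d=4 → death, X_7=2
t=7: X=2, d=0 → birth, X_8=3
t=8: X=3, d=2 → death, X_9=2
t=9: X=2, d=2 → death, X_10=1
t=10: X=1, d=1 → death, X_11=0
t=11: X=0, d=1 → hold, X_12=0
t=12: X=0, d=2 → hold, X_13=0
t=13: X=0, d=6 → hold, X_14=0
t=14: X=0, d=3 → hold, X_15=0
t=15: X=0, d=2 → hold, X_16=0


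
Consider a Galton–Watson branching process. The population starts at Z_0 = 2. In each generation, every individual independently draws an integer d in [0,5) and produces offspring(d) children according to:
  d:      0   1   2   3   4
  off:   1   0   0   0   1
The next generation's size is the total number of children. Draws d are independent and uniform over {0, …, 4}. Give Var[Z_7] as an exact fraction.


Outcome values over d=0..4: [1, 0, 0, 0, 1]
Σy = 2, Σy² = 2, M = 5
μ = 2/5 = 2/5,  σ² = 2/5 − (2/5)² = 6/25
V_0 = 0, E_0 = 2
V_1 = 6/25·E_0 + (2/5)²·V_0 = 12/25;  E_1 = 4/5
V_2 = 6/25·E_1 + (2/5)²·V_1 = 168/625;  E_2 = 8/25
V_3 = 6/25·E_2 + (2/5)²·V_2 = 1872/15625;  E_3 = 16/125
V_4 = 6/25·E_3 + (2/5)²·V_3 = 19488/390625;  E_4 = 32/625
V_5 = 6/25·E_4 + (2/5)²·V_4 = 197952/9765625;  E_5 = 64/3125
V_6 = 6/25·E_5 + (2/5)²·V_5 = 1991808/244140625;  E_6 = 128/15625
V_7 = 6/25·E_6 + (2/5)²·V_6 = 19967232/6103515625;  E_7 = 256/78125

19967232/6103515625


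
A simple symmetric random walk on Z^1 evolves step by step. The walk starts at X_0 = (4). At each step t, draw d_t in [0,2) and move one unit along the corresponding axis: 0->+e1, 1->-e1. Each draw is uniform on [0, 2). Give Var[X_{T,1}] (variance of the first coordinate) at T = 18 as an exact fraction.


Outcome values over d=0..1: [1, -1]
Σy = 0, Σy² = 2, M = 2
μ = 0/2 = 0,  σ² = 2/2 − (0)² = 1
Independent increments: Var[X_18] = 18·σ² = 18·(1) = 18

18


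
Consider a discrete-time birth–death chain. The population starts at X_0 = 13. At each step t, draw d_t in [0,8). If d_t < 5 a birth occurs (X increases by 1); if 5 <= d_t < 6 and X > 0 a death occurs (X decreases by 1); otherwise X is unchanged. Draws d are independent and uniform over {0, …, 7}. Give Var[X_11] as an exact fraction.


X can drop by at most 1 per step and X_0 = 13 > T = 11, so X_t >= 13 − t >= 2 > 0 for every t <= 11: the floor at 0 (the 'and X > 0' condition) never binds. Hence X_11 = X_0 + Σ_{t<11} Y_t with i.i.d. increments Y_t = y(d_t) ∈ {+1, −1, 0}.
Outcome values over d=0..7: [1, 1, 1, 1, 1, -1, 0, 0]
Σy = 4, Σy² = 6, M = 8
μ = 4/8 = 1/2,  σ² = 6/8 − (1/2)² = 1/2
Independent increments: Var[X_11] = 11·σ² = 11·(1/2) = 11/2

11/2


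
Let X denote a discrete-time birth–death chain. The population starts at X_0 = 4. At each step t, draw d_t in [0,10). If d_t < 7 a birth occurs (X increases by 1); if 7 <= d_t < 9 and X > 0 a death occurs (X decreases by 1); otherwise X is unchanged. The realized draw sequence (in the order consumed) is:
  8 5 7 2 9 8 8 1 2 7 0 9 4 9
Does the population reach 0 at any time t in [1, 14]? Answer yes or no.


t=0: X=4, d=8 → death, X_1=3
t=1: X=3, d=5 → birth, X_2=4
t=2: X=4, d=7 → death, X_3=3
t=3: X=3, d=2 → birth, X_4=4
t=4: X=4, d=9 → hold, X_5=4
t=5: X=4, d=8 → death, X_6=3
t=6: X=3, d=8 → death, X_7=2
t=7: X=2, d=1 → birth, X_8=3
t=8: X=3, d=2 → birth, X_9=4
t=9: X=4, d=7 → death, X_10=3
t=10: X=3, d=0 → birth, X_11=4
t=11: X=4, d=9 → hold, X_12=4
t=12: X=4, d=4 → birth, X_13=5
t=13: X=5, d=9 → hold, X_14=5

no


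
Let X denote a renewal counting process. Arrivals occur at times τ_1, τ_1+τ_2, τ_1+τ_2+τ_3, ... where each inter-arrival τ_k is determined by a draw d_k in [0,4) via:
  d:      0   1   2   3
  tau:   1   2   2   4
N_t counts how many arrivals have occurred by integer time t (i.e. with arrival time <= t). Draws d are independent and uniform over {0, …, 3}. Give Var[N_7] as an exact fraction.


Inter-arrival values over d=0..3: [1, 2, 2, 4]
Each d has probability 1/4, so the pmf of τ is: f(1) = 1/4, f(2) = 1/2, f(4) = 1/4
Let p_n(j) = P(N_n = j), with p_0 = [1]. Condition on τ_1: p_n(0) = P(τ > n), and for j >= 1, p_n(j) = Σ_{k<=n} f(k)·p_{n−k}(j−1)
p_1 = [3/4, 1/4]  (j = 0..1)
p_2 = [1/4, 11/16, 1/16]  (j = 0..2)
p_3 = [1/4, 7/16, 19/64, 1/64]  (j = 0..3)
p_4 = [0, 7/16, 29/64, 27/256, 1/256]  (j = 0..4)
p_5 = [0, 5/16, 25/64, 67/256, 35/1024, 1/1024]  (j = 0..5)
p_6 = [0, 1/16, 15/32, 87/256, 121/1024, 43/4096, 1/4096]  (j = 0..6)
p_7 = [0, 1/16, 9/32, 99/256, 225/1024, 191/4096, 51/16384, 1/16384]  (j = 0..7)
E[N_7] = Σ j·p_7(j) = 47781/16384;  E[N_7²] = Σ j²·p_7(j) = 155065/16384
Var[N_7] = 155065/16384 − (47781/16384)² = 257560999/268435456

257560999/268435456


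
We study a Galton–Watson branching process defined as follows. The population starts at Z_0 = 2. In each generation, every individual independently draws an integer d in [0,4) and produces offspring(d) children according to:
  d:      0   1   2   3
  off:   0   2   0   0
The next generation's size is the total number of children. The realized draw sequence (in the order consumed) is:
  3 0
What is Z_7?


gen 0: Z_0=2, draws=[3, 0], offspring=[0, 0], Z_1=0
gen 1: Z_1=0, draws=[], offspring=[], Z_2=0
gen 2: Z_2=0, draws=[], offspring=[], Z_3=0
gen 3: Z_3=0, draws=[], offspring=[], Z_4=0
gen 4: Z_4=0, draws=[], offspring=[], Z_5=0
gen 5: Z_5=0, draws=[], offspring=[], Z_6=0
gen 6: Z_6=0, draws=[], offspring=[], Z_7=0

0


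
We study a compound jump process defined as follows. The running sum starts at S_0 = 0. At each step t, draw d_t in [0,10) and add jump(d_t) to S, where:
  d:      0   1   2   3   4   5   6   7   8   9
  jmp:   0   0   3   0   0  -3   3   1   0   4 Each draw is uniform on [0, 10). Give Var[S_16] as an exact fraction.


Outcome values over d=0..9: [0, 0, 3, 0, 0, -3, 3, 1, 0, 4]
Σy = 8, Σy² = 44, M = 10
μ = 8/10 = 4/5,  σ² = 44/10 − (4/5)² = 94/25
Independent increments: Var[S_16] = 16·σ² = 16·(94/25) = 1504/25

1504/25


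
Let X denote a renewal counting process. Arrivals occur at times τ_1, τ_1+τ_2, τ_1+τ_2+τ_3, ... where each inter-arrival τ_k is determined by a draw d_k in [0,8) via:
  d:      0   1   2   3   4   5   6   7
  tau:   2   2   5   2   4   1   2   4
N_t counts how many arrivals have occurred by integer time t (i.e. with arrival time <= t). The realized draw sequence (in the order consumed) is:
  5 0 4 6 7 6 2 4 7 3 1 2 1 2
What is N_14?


5

draw d_1=5: τ_1=1, arrival time A_1=1
draw d_2=0: τ_2=2, arrival time A_2=3
draw d_3=4: τ_3=4, arrival time A_3=7
draw d_4=6: τ_4=2, arrival time A_4=9
draw d_5=7: τ_5=4, arrival time A_5=13
draw d_6=6: τ_6=2, arrival time A_6=15
draw d_7=2: τ_7=5, arrival time A_7=20
draw d_8=4: τ_8=4, arrival time A_8=24
draw d_9=7: τ_9=4, arrival time A_9=28
draw d_10=3: τ_10=2, arrival time A_10=30
draw d_11=1: τ_11=2, arrival time A_11=32
draw d_12=2: τ_12=5, arrival time A_12=37
draw d_13=1: τ_13=2, arrival time A_13=39
draw d_14=2: τ_14=5, arrival time A_14=44
N_t over t=0..14: 0:0 1:1 2:1 3:2 4:2 5:2 6:2 7:3 8:3 9:4 10:4 11:4 12:4 13:5 14:5


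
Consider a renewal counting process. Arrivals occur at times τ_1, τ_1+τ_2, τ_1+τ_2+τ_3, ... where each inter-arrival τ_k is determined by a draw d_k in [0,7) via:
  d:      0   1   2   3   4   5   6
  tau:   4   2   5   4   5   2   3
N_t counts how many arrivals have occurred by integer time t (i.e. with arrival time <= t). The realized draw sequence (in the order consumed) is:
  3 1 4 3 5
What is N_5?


draw d_1=3: τ_1=4, arrival time A_1=4
draw d_2=1: τ_2=2, arrival time A_2=6
draw d_3=4: τ_3=5, arrival time A_3=11
draw d_4=3: τ_4=4, arrival time A_4=15
draw d_5=5: τ_5=2, arrival time A_5=17
N_t over t=0..5: 0:0 1:0 2:0 3:0 4:1 5:1

1


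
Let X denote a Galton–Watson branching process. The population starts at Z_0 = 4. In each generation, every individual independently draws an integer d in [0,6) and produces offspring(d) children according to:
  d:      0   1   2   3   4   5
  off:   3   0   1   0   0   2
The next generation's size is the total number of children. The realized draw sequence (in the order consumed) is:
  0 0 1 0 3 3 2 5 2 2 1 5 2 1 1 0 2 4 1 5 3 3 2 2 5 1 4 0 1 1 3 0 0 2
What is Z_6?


gen 0: Z_0=4, draws=[0, 0, 1, 0], offspring=[3, 3, 0, 3], Z_1=9
gen 1: Z_1=9, draws=[3, 3, 2, 5, 2, 2, 1, 5, 2], offspring=[0, 0, 1, 2, 1, 1, 0, 2, 1], Z_2=8
gen 2: Z_2=8, draws=[1, 1, 0, 2, 4, 1, 5, 3], offspring=[0, 0, 3, 1, 0, 0, 2, 0], Z_3=6
gen 3: Z_3=6, draws=[3, 2, 2, 5, 1, 4], offspring=[0, 1, 1, 2, 0, 0], Z_4=4
gen 4: Z_4=4, draws=[0, 1, 1, 3], offspring=[3, 0, 0, 0], Z_5=3
gen 5: Z_5=3, draws=[0, 0, 2], offspring=[3, 3, 1], Z_6=7

7


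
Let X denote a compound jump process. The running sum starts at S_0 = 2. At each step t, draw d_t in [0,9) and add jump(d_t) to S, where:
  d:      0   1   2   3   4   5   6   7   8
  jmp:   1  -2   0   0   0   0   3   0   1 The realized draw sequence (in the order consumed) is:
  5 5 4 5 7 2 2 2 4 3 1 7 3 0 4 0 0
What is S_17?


t=0: S=2, d=5, jump=0, S_1=2
t=1: S=2, d=5, jump=0, S_2=2
t=2: S=2, d=4, jump=0, S_3=2
t=3: S=2, d=5, jump=0, S_4=2
t=4: S=2, d=7, jump=0, S_5=2
t=5: S=2, d=2, jump=0, S_6=2
t=6: S=2, d=2, jump=0, S_7=2
t=7: S=2, d=2, jump=0, S_8=2
t=8: S=2, d=4, jump=0, S_9=2
t=9: S=2, d=3, jump=0, S_10=2
t=10: S=2, d=1, jump=-2, S_11=0
t=11: S=0, d=7, jump=0, S_12=0
t=12: S=0, d=3, jump=0, S_13=0
t=13: S=0, d=0, jump=1, S_14=1
t=14: S=1, d=4, jump=0, S_15=1
t=15: S=1, d=0, jump=1, S_16=2
t=16: S=2, d=0, jump=1, S_17=3

3


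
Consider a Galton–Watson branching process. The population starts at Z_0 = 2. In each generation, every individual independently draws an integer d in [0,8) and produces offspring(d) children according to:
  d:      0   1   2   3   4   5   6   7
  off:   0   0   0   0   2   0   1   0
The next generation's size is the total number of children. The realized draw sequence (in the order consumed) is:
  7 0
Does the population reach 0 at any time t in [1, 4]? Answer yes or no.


gen 0: Z_0=2, draws=[7, 0], offspring=[0, 0], Z_1=0
gen 1: Z_1=0, draws=[], offspring=[], Z_2=0
gen 2: Z_2=0, draws=[], offspring=[], Z_3=0
gen 3: Z_3=0, draws=[], offspring=[], Z_4=0

yes


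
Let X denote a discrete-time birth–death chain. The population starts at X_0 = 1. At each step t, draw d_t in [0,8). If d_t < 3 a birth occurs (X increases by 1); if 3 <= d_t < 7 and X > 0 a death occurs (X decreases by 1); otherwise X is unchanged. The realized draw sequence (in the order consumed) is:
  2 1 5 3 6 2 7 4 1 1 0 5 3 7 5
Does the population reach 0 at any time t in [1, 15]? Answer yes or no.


yes

t=0: X=1, d=2 → birth, X_1=2
t=1: X=2, d=1 → birth, X_2=3
t=2: X=3, d=5 → death, X_3=2
t=3: X=2, d=3 → death, X_4=1
t=4: X=1, d=6 → death, X_5=0
t=5: X=0, d=2 → birth, X_6=1
t=6: X=1, d=7 → hold, X_7=1
t=7: X=1, d=4 → death, X_8=0
t=8: X=0, d=1 → birth, X_9=1
t=9: X=1, d=1 → birth, X_10=2
t=10: X=2, d=0 → birth, X_11=3
t=11: X=3, d=5 → death, X_12=2
t=12: X=2, d=3 → death, X_13=1
t=13: X=1, d=7 → hold, X_14=1
t=14: X=1, d=5 → death, X_15=0


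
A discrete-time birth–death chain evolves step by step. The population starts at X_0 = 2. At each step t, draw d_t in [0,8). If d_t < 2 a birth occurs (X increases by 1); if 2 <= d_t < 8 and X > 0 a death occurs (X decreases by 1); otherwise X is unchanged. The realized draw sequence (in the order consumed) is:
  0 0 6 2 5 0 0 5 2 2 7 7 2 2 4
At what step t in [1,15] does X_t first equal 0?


10

t=0: X=2, d=0 → birth, X_1=3
t=1: X=3, d=0 → birth, X_2=4
t=2: X=4, d=6 → death, X_3=3
t=3: X=3, d=2 → death, X_4=2
t=4: X=2, d=5 → death, X_5=1
t=5: X=1, d=0 → birth, X_6=2
t=6: X=2, d=0 → birth, X_7=3
t=7: X=3, d=5 → death, X_8=2
t=8: X=2, d=2 → death, X_9=1
t=9: X=1, d=2 → death, X_10=0
t=10: X=0, d=7 → hold, X_11=0
t=11: X=0, d=7 → hold, X_12=0
t=12: X=0, d=2 → hold, X_13=0
t=13: X=0, d=2 → hold, X_14=0
t=14: X=0, d=4 → hold, X_15=0


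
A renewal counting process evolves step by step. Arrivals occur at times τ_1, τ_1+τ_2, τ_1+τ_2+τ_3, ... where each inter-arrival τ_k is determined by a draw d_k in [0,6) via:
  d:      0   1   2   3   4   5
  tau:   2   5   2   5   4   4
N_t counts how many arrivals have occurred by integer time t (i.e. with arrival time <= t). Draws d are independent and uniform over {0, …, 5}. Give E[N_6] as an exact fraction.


37/27

Inter-arrival values over d=0..5: [2, 5, 2, 5, 4, 4]
Each d has probability 1/6, so the pmf of τ is: f(2) = 1/3, f(4) = 1/3, f(5) = 1/3
Renewal equation for m(n) = E[N_n]: condition on τ_1 = k (if k <= n, one arrival plus a fresh copy on the remaining n−k steps): m(n) = F(n) + Σ_{k<=n} f(k)·m(n−k), where F(n) = P(τ <= n) and m(0) = 0
m(1) = F(1) = 0
m(2) = F(2) = 1/3
m(3) = F(3) = 1/3
m(4) = F(4) + f(2)·m(2) = 2/3 + 1/3·1/3 = 7/9
m(5) = F(5) + f(2)·m(3) = 1 + 1/3·1/3 = 10/9
m(6) = F(6) + f(2)·m(4) + f(4)·m(2) = 1 + 1/3·7/9 + 1/3·1/3 = 37/27
E[N_6] = m(6) = 37/27


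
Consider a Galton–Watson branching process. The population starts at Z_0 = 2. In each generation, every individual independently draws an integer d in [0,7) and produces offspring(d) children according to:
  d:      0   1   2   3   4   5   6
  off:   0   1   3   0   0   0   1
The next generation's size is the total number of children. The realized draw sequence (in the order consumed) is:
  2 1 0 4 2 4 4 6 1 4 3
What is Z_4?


gen 0: Z_0=2, draws=[2, 1], offspring=[3, 1], Z_1=4
gen 1: Z_1=4, draws=[0, 4, 2, 4], offspring=[0, 0, 3, 0], Z_2=3
gen 2: Z_2=3, draws=[4, 6, 1], offspring=[0, 1, 1], Z_3=2
gen 3: Z_3=2, draws=[4, 3], offspring=[0, 0], Z_4=0

0


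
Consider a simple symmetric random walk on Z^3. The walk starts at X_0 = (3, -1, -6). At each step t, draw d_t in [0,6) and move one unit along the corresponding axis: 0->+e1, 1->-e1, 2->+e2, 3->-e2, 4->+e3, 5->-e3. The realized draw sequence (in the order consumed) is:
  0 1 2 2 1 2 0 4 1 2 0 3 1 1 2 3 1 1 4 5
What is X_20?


t=0: X=(3, -1, -6), d=0 → +e1, X_1=(4, -1, -6)
t=1: X=(4, -1, -6), d=1 → -e1, X_2=(3, -1, -6)
t=2: X=(3, -1, -6), d=2 → +e2, X_3=(3, 0, -6)
t=3: X=(3, 0, -6), d=2 → +e2, X_4=(3, 1, -6)
t=4: X=(3, 1, -6), d=1 → -e1, X_5=(2, 1, -6)
t=5: X=(2, 1, -6), d=2 → +e2, X_6=(2, 2, -6)
t=6: X=(2, 2, -6), d=0 → +e1, X_7=(3, 2, -6)
t=7: X=(3, 2, -6), d=4 → +e3, X_8=(3, 2, -5)
t=8: X=(3, 2, -5), d=1 → -e1, X_9=(2, 2, -5)
t=9: X=(2, 2, -5), d=2 → +e2, X_10=(2, 3, -5)
t=10: X=(2, 3, -5), d=0 → +e1, X_11=(3, 3, -5)
t=11: X=(3, 3, -5), d=3 → -e2, X_12=(3, 2, -5)
t=12: X=(3, 2, -5), d=1 → -e1, X_13=(2, 2, -5)
t=13: X=(2, 2, -5), d=1 → -e1, X_14=(1, 2, -5)
t=14: X=(1, 2, -5), d=2 → +e2, X_15=(1, 3, -5)
t=15: X=(1, 3, -5), d=3 → -e2, X_16=(1, 2, -5)
t=16: X=(1, 2, -5), d=1 → -e1, X_17=(0, 2, -5)
t=17: X=(0, 2, -5), d=1 → -e1, X_18=(-1, 2, -5)
t=18: X=(-1, 2, -5), d=4 → +e3, X_19=(-1, 2, -4)
t=19: X=(-1, 2, -4), d=5 → -e3, X_20=(-1, 2, -5)

(-1, 2, -5)


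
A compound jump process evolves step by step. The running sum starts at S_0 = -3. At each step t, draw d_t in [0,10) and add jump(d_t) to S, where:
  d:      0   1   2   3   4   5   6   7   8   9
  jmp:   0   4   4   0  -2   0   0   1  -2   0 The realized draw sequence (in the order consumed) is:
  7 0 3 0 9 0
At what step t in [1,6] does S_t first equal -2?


t=0: S=-3, d=7, jump=1, S_1=-2
t=1: S=-2, d=0, jump=0, S_2=-2
t=2: S=-2, d=3, jump=0, S_3=-2
t=3: S=-2, d=0, jump=0, S_4=-2
t=4: S=-2, d=9, jump=0, S_5=-2
t=5: S=-2, d=0, jump=0, S_6=-2

1


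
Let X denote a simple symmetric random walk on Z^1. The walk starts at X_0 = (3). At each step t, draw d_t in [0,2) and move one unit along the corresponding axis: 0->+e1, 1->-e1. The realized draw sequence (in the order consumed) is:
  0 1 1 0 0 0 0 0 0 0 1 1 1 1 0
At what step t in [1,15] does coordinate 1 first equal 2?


t=0: X=(3), d=0 → +e1, X_1=(4)
t=1: X=(4), d=1 → -e1, X_2=(3)
t=2: X=(3), d=1 → -e1, X_3=(2)
t=3: X=(2), d=0 → +e1, X_4=(3)
t=4: X=(3), d=0 → +e1, X_5=(4)
t=5: X=(4), d=0 → +e1, X_6=(5)
t=6: X=(5), d=0 → +e1, X_7=(6)
t=7: X=(6), d=0 → +e1, X_8=(7)
t=8: X=(7), d=0 → +e1, X_9=(8)
t=9: X=(8), d=0 → +e1, X_10=(9)
t=10: X=(9), d=1 → -e1, X_11=(8)
t=11: X=(8), d=1 → -e1, X_12=(7)
t=12: X=(7), d=1 → -e1, X_13=(6)
t=13: X=(6), d=1 → -e1, X_14=(5)
t=14: X=(5), d=0 → +e1, X_15=(6)

3


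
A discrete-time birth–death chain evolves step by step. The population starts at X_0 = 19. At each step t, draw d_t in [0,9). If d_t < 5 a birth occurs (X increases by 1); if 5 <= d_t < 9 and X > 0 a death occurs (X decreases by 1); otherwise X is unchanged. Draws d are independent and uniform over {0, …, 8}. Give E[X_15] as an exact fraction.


62/3

X can drop by at most 1 per step and X_0 = 19 > T = 15, so X_t >= 19 − t >= 4 > 0 for every t <= 15: the floor at 0 (the 'and X > 0' condition) never binds. Hence X_15 = X_0 + Σ_{t<15} Y_t with i.i.d. increments Y_t = y(d_t) ∈ {+1, −1, 0}.
Outcome values over d=0..8: [1, 1, 1, 1, 1, -1, -1, -1, -1]
Σy = 1, Σy² = 9, M = 9
μ = 1/9 = 1/9,  σ² = 9/9 − (1/9)² = 80/81
E[X_15] = 19 + 15·(1/9) = 62/3


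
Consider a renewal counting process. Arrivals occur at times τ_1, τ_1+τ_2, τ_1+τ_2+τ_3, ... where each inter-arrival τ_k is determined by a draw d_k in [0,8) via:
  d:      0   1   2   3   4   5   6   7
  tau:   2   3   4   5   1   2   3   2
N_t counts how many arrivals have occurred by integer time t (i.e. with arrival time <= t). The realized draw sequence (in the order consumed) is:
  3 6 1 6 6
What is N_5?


1

draw d_1=3: τ_1=5, arrival time A_1=5
draw d_2=6: τ_2=3, arrival time A_2=8
draw d_3=1: τ_3=3, arrival time A_3=11
draw d_4=6: τ_4=3, arrival time A_4=14
draw d_5=6: τ_5=3, arrival time A_5=17
N_t over t=0..5: 0:0 1:0 2:0 3:0 4:0 5:1


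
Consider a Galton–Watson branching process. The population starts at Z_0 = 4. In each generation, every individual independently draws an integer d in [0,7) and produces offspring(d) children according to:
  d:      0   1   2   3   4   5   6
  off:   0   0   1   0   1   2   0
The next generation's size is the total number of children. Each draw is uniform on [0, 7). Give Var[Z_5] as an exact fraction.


140068864/282475249

Outcome values over d=0..6: [0, 0, 1, 0, 1, 2, 0]
Σy = 4, Σy² = 6, M = 7
μ = 4/7 = 4/7,  σ² = 6/7 − (4/7)² = 26/49
V_0 = 0, E_0 = 4
V_1 = 26/49·E_0 + (4/7)²·V_0 = 104/49;  E_1 = 16/7
V_2 = 26/49·E_1 + (4/7)²·V_1 = 4576/2401;  E_2 = 64/49
V_3 = 26/49·E_2 + (4/7)²·V_2 = 154752/117649;  E_3 = 256/343
V_4 = 26/49·E_3 + (4/7)²·V_3 = 4759040/5764801;  E_4 = 1024/2401
V_5 = 26/49·E_4 + (4/7)²·V_4 = 140068864/282475249;  E_5 = 4096/16807


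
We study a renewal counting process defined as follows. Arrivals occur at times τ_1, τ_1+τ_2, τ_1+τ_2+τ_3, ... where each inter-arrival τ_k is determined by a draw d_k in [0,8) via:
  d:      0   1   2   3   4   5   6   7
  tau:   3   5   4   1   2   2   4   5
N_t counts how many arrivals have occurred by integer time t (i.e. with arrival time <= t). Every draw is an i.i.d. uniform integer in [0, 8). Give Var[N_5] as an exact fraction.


343563311/1073741824

Inter-arrival values over d=0..7: [3, 5, 4, 1, 2, 2, 4, 5]
Each d has probability 1/8, so the pmf of τ is: f(1) = 1/8, f(2) = 1/4, f(3) = 1/8, f(4) = 1/4, f(5) = 1/4
Let p_n(j) = P(N_n = j), with p_0 = [1]. Condition on τ_1: p_n(0) = P(τ > n), and for j >= 1, p_n(j) = Σ_{k<=n} f(k)·p_{n−k}(j−1)
p_1 = [7/8, 1/8]  (j = 0..1)
p_2 = [5/8, 23/64, 1/64]  (j = 0..2)
p_3 = [1/2, 27/64, 39/512, 1/512]  (j = 0..3)
p_4 = [1/4, 37/64, 81/512, 55/4096, 1/4096]  (j = 0..4)
p_5 = [0, 45/64, 65/256, 167/4096, 71/32768, 1/32768]  (j = 0..5)
E[N_5] = Σ j·p_5(j) = 43977/32768;  E[N_5²] = Σ j²·p_5(j) = 69505/32768
Var[N_5] = 69505/32768 − (43977/32768)² = 343563311/1073741824


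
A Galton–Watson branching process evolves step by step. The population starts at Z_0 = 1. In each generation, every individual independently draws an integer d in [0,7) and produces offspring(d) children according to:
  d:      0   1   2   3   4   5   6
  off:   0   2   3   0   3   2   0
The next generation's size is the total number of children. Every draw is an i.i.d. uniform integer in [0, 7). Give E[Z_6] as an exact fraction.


1000000/117649

Outcome values over d=0..6: [0, 2, 3, 0, 3, 2, 0]
Σy = 10, Σy² = 26, M = 7
μ = 10/7 = 10/7,  σ² = 26/7 − (10/7)² = 82/49
E[Z_0] = 1
E[Z_1] = 10/7·E[Z_0] = 10/7
E[Z_2] = 10/7·E[Z_1] = 100/49
E[Z_3] = 10/7·E[Z_2] = 1000/343
E[Z_4] = 10/7·E[Z_3] = 10000/2401
E[Z_5] = 10/7·E[Z_4] = 100000/16807
E[Z_6] = 10/7·E[Z_5] = 1000000/117649


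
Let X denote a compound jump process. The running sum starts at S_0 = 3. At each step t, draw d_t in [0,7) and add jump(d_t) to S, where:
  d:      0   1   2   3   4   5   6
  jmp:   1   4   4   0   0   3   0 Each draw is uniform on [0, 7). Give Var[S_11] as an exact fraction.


1650/49

Outcome values over d=0..6: [1, 4, 4, 0, 0, 3, 0]
Σy = 12, Σy² = 42, M = 7
μ = 12/7 = 12/7,  σ² = 42/7 − (12/7)² = 150/49
Independent increments: Var[S_11] = 11·σ² = 11·(150/49) = 1650/49


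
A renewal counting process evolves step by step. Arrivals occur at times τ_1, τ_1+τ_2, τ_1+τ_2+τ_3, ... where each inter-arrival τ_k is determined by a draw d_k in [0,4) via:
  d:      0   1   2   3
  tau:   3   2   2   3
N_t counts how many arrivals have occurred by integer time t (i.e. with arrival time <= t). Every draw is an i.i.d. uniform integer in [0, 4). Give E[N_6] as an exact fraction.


17/8

Inter-arrival values over d=0..3: [3, 2, 2, 3]
Each d has probability 1/4, so the pmf of τ is: f(2) = 1/2, f(3) = 1/2
Renewal equation for m(n) = E[N_n]: condition on τ_1 = k (if k <= n, one arrival plus a fresh copy on the remaining n−k steps): m(n) = F(n) + Σ_{k<=n} f(k)·m(n−k), where F(n) = P(τ <= n) and m(0) = 0
m(1) = F(1) = 0
m(2) = F(2) = 1/2
m(3) = F(3) = 1
m(4) = F(4) + f(2)·m(2) = 1 + 1/2·1/2 = 5/4
m(5) = F(5) + f(2)·m(3) + f(3)·m(2) = 1 + 1/2·1 + 1/2·1/2 = 7/4
m(6) = F(6) + f(2)·m(4) + f(3)·m(3) = 1 + 1/2·5/4 + 1/2·1 = 17/8
E[N_6] = m(6) = 17/8


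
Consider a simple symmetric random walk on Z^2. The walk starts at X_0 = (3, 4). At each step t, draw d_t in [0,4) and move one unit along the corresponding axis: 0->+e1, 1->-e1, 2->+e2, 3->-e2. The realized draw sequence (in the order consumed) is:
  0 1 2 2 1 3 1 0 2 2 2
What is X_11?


t=0: X=(3, 4), d=0 → +e1, X_1=(4, 4)
t=1: X=(4, 4), d=1 → -e1, X_2=(3, 4)
t=2: X=(3, 4), d=2 → +e2, X_3=(3, 5)
t=3: X=(3, 5), d=2 → +e2, X_4=(3, 6)
t=4: X=(3, 6), d=1 → -e1, X_5=(2, 6)
t=5: X=(2, 6), d=3 → -e2, X_6=(2, 5)
t=6: X=(2, 5), d=1 → -e1, X_7=(1, 5)
t=7: X=(1, 5), d=0 → +e1, X_8=(2, 5)
t=8: X=(2, 5), d=2 → +e2, X_9=(2, 6)
t=9: X=(2, 6), d=2 → +e2, X_10=(2, 7)
t=10: X=(2, 7), d=2 → +e2, X_11=(2, 8)

(2, 8)


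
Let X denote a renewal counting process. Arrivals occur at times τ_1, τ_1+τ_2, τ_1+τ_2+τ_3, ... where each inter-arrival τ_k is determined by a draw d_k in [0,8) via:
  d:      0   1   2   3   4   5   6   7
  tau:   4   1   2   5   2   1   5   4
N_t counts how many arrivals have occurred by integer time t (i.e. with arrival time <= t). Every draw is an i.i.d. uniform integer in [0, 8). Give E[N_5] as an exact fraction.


1541/1024

Inter-arrival values over d=0..7: [4, 1, 2, 5, 2, 1, 5, 4]
Each d has probability 1/8, so the pmf of τ is: f(1) = 1/4, f(2) = 1/4, f(4) = 1/4, f(5) = 1/4
Renewal equation for m(n) = E[N_n]: condition on τ_1 = k (if k <= n, one arrival plus a fresh copy on the remaining n−k steps): m(n) = F(n) + Σ_{k<=n} f(k)·m(n−k), where F(n) = P(τ <= n) and m(0) = 0
m(1) = F(1) = 1/4
m(2) = F(2) + f(1)·m(1) = 1/2 + 1/4·1/4 = 9/16
m(3) = F(3) + f(1)·m(2) + f(2)·m(1) = 1/2 + 1/4·9/16 + 1/4·1/4 = 45/64
m(4) = F(4) + f(1)·m(3) + f(2)·m(2) = 3/4 + 1/4·45/64 + 1/4·9/16 = 273/256
m(5) = F(5) + f(1)·m(4) + f(2)·m(3) + f(4)·m(1) = 1 + 1/4·273/256 + 1/4·45/64 + 1/4·1/4 = 1541/1024
E[N_5] = m(5) = 1541/1024


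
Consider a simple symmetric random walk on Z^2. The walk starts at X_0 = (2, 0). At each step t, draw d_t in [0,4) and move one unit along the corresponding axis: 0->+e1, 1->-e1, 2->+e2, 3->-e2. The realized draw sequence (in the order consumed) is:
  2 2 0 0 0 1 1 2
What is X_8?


t=0: X=(2, 0), d=2 → +e2, X_1=(2, 1)
t=1: X=(2, 1), d=2 → +e2, X_2=(2, 2)
t=2: X=(2, 2), d=0 → +e1, X_3=(3, 2)
t=3: X=(3, 2), d=0 → +e1, X_4=(4, 2)
t=4: X=(4, 2), d=0 → +e1, X_5=(5, 2)
t=5: X=(5, 2), d=1 → -e1, X_6=(4, 2)
t=6: X=(4, 2), d=1 → -e1, X_7=(3, 2)
t=7: X=(3, 2), d=2 → +e2, X_8=(3, 3)

(3, 3)


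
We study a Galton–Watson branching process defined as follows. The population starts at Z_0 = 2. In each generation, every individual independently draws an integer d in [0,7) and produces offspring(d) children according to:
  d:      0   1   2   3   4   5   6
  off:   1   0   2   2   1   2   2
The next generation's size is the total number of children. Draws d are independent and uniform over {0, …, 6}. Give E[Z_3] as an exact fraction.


Outcome values over d=0..6: [1, 0, 2, 2, 1, 2, 2]
Σy = 10, Σy² = 18, M = 7
μ = 10/7 = 10/7,  σ² = 18/7 − (10/7)² = 26/49
E[Z_0] = 2
E[Z_1] = 10/7·E[Z_0] = 20/7
E[Z_2] = 10/7·E[Z_1] = 200/49
E[Z_3] = 10/7·E[Z_2] = 2000/343

2000/343


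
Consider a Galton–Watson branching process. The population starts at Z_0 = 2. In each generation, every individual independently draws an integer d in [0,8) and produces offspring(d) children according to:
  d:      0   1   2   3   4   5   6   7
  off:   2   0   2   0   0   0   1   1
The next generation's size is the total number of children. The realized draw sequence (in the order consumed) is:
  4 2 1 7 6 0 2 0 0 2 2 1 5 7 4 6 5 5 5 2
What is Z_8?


gen 0: Z_0=2, draws=[4, 2], offspring=[0, 2], Z_1=2
gen 1: Z_1=2, draws=[1, 7], offspring=[0, 1], Z_2=1
gen 2: Z_2=1, draws=[6], offspring=[1], Z_3=1
gen 3: Z_3=1, draws=[0], offspring=[2], Z_4=2
gen 4: Z_4=2, draws=[2, 0], offspring=[2, 2], Z_5=4
gen 5: Z_5=4, draws=[0, 2, 2, 1], offspring=[2, 2, 2, 0], Z_6=6
gen 6: Z_6=6, draws=[5, 7, 4, 6, 5, 5], offspring=[0, 1, 0, 1, 0, 0], Z_7=2
gen 7: Z_7=2, draws=[5, 2], offspring=[0, 2], Z_8=2

2
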